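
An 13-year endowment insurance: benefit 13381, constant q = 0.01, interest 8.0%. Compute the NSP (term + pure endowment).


Term component = 1007.0501
Pure endowment = 13_p_x * v^13 * benefit = 0.877521 * 0.367698 * 13381 = 4317.549
NSP = 5324.5991


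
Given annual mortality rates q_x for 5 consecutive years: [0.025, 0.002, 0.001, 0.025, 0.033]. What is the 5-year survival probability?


p_k = 1 - q_k for each year
Survival = product of (1 - q_k)
= 0.975 * 0.998 * 0.999 * 0.975 * 0.967
= 0.9165


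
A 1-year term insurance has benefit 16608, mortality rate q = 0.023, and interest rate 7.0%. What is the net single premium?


NSP = benefit * q * v
v = 1/(1+i) = 0.934579
NSP = 16608 * 0.023 * 0.934579
= 356.9944


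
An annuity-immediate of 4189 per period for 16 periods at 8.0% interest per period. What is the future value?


FV = PMT * ((1+i)^n - 1) / i
= 4189 * ((1.08)^16 - 1) / 0.08
= 4189 * (3.425943 - 1) / 0.08
= 127028.4217


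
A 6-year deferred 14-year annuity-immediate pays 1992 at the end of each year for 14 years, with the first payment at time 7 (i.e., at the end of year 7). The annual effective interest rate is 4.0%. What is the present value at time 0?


PV at time 6 of the 14-year annuity-immediate:
a_n = 1992 * (1-(1+0.04)^(-14))/0.04 = 21041.7409
Discount back 6 years to time 0:
PV = 21041.7409 * (1+0.04)^(-6)
= 21041.7409 * 0.790315
= 16629.5935


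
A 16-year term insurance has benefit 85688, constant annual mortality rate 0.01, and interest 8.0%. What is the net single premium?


NSP = benefit * sum_{k=0}^{n-1} k_p_x * q * v^(k+1)
With constant q=0.01, v=0.925926
Sum = 0.083496
NSP = 85688 * 0.083496
= 7154.6395


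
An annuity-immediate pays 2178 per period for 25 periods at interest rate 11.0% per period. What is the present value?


PV = PMT * (1 - (1+i)^(-n)) / i
= 2178 * (1 - (1+0.11)^(-25)) / 0.11
= 2178 * (1 - 0.073608) / 0.11
= 2178 * 8.421745
= 18342.5599


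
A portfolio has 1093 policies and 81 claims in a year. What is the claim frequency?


frequency = claims / policies
= 81 / 1093
= 0.0741


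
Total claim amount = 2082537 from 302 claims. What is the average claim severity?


severity = total / number
= 2082537 / 302
= 6895.8179


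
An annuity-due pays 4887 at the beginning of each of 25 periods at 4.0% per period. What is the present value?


PV_due = PMT * (1-(1+i)^(-n))/i * (1+i)
PV_immediate = 76345.1047
PV_due = 76345.1047 * 1.04
= 79398.9089


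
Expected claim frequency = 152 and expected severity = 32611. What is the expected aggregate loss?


E[S] = E[N] * E[X]
= 152 * 32611
= 4.9569e+06


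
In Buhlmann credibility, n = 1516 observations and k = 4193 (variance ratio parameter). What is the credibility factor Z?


Z = n / (n + k)
= 1516 / (1516 + 4193)
= 1516 / 5709
= 0.2655


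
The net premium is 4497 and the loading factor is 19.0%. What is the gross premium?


Gross = net * (1 + loading)
= 4497 * (1 + 0.19)
= 4497 * 1.19
= 5351.43


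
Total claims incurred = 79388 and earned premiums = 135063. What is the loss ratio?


Loss ratio = claims / premiums
= 79388 / 135063
= 0.5878


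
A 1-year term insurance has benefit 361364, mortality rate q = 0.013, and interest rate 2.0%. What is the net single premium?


NSP = benefit * q * v
v = 1/(1+i) = 0.980392
NSP = 361364 * 0.013 * 0.980392
= 4605.6196


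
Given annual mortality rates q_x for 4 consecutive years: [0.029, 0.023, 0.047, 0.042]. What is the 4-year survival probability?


p_k = 1 - q_k for each year
Survival = product of (1 - q_k)
= 0.971 * 0.977 * 0.953 * 0.958
= 0.8661


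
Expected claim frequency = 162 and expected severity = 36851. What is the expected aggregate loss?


E[S] = E[N] * E[X]
= 162 * 36851
= 5.9699e+06


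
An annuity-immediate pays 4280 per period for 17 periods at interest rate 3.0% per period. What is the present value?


PV = PMT * (1 - (1+i)^(-n)) / i
= 4280 * (1 - (1+0.03)^(-17)) / 0.03
= 4280 * (1 - 0.605016) / 0.03
= 4280 * 13.166118
= 56350.9871


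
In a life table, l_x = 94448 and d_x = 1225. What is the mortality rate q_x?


q_x = d_x / l_x
= 1225 / 94448
= 0.013


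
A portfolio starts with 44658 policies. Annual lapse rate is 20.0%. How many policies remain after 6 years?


remaining = initial * (1 - lapse)^years
= 44658 * (1 - 0.2)^6
= 44658 * 0.262144
= 11706.8268


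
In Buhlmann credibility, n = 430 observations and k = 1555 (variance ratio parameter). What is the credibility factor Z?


Z = n / (n + k)
= 430 / (430 + 1555)
= 430 / 1985
= 0.2166


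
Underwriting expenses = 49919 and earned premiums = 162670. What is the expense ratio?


Expense ratio = expenses / premiums
= 49919 / 162670
= 0.3069


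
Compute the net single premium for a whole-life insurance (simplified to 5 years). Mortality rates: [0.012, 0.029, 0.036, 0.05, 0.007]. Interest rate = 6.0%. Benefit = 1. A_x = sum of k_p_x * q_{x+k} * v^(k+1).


v = 0.943396
Year 0: k_p_x=1.0, q=0.012, term=0.011321
Year 1: k_p_x=0.988, q=0.029, term=0.0255
Year 2: k_p_x=0.959348, q=0.036, term=0.028998
Year 3: k_p_x=0.924811, q=0.05, term=0.036627
Year 4: k_p_x=0.878571, q=0.007, term=0.004596
A_x = 0.107


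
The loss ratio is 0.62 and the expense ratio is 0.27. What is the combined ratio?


Combined ratio = loss ratio + expense ratio
= 0.62 + 0.27
= 0.89


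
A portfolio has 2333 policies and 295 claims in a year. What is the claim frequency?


frequency = claims / policies
= 295 / 2333
= 0.1264


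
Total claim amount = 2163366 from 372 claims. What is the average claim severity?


severity = total / number
= 2163366 / 372
= 5815.5


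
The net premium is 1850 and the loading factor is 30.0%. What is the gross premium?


Gross = net * (1 + loading)
= 1850 * (1 + 0.3)
= 1850 * 1.3
= 2405.0


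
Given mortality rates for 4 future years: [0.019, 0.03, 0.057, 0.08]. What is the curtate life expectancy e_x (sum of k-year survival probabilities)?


e_x = sum_{k=1}^{n} k_p_x
k_p_x values:
  1_p_x = 0.981
  2_p_x = 0.95157
  3_p_x = 0.897331
  4_p_x = 0.825544
e_x = 3.6554


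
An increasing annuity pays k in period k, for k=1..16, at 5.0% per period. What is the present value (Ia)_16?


(Ia)_n = sum_{k=1}^{n} k * v^k, v = 1/(1+i)
v = 0.952381
Sum computed term by term:
(Ia)_16 = 80.9975


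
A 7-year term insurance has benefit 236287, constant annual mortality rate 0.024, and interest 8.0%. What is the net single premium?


NSP = benefit * sum_{k=0}^{n-1} k_p_x * q * v^(k+1)
With constant q=0.024, v=0.925926
Sum = 0.117174
NSP = 236287 * 0.117174
= 27686.6781


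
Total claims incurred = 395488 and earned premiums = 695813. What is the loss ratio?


Loss ratio = claims / premiums
= 395488 / 695813
= 0.5684


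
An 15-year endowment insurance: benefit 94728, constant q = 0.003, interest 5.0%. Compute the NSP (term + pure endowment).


Term component = 2896.4246
Pure endowment = 15_p_x * v^15 * benefit = 0.955933 * 0.481017 * 94728 = 43557.8321
NSP = 46454.2567


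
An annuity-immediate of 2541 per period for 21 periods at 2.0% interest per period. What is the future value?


FV = PMT * ((1+i)^n - 1) / i
= 2541 * ((1.02)^21 - 1) / 0.02
= 2541 * (1.515666 - 1) / 0.02
= 65515.409


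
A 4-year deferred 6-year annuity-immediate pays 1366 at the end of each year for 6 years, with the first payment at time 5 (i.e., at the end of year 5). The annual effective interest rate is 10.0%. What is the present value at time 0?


PV at time 4 of the 6-year annuity-immediate:
a_n = 1366 * (1-(1+0.1)^(-6))/0.1 = 5949.2861
Discount back 4 years to time 0:
PV = 5949.2861 * (1+0.1)^(-4)
= 5949.2861 * 0.683013
= 4063.4425


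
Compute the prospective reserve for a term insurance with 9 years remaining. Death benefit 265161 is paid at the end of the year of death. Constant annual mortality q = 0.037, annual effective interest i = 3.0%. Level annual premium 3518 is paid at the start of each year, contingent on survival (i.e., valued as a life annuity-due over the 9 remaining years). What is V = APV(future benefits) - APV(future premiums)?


v = 1/(1+i) = 0.970874
APV(future benefits) per unit = sum_{k=0}^{8} k_p_x * q * v^(k+1) = 0.25078
APV(future benefits) = 265161 * 0.25078 = 66496.982
Life annuity-due factor ä_{x:9} = sum_{k=0}^{8} k_p_x * v^k = 6.981163
APV(future premiums) = 3518 * 6.981163 = 24559.732
V = 66496.982 - 24559.732
= 41937.25


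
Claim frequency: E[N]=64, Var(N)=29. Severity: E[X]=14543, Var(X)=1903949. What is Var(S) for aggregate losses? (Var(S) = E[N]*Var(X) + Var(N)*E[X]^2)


Var(S) = E[N]*Var(X) + Var(N)*E[X]^2
= 64*1903949 + 29*14543^2
= 121852736 + 6133466621
= 6.2553e+09


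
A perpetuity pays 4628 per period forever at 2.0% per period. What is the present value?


PV = PMT / i
= 4628 / 0.02
= 231400.0


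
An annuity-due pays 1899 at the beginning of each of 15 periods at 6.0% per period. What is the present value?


PV_due = PMT * (1-(1+i)^(-n))/i * (1+i)
PV_immediate = 18443.5608
PV_due = 18443.5608 * 1.06
= 19550.1745


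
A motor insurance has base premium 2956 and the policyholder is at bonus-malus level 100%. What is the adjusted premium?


adjusted = base * BM_level / 100
= 2956 * 100 / 100
= 2956 * 1.0
= 2956.0


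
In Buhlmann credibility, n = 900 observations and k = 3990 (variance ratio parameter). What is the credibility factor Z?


Z = n / (n + k)
= 900 / (900 + 3990)
= 900 / 4890
= 0.184


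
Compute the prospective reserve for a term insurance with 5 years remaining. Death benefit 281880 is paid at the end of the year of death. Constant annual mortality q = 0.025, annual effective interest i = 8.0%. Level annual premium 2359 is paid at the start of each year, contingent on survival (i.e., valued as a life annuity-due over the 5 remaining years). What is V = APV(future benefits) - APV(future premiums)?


v = 1/(1+i) = 0.925926
APV(future benefits) per unit = sum_{k=0}^{4} k_p_x * q * v^(k+1) = 0.095319
APV(future benefits) = 281880 * 0.095319 = 26868.6054
Life annuity-due factor ä_{x:5} = sum_{k=0}^{4} k_p_x * v^k = 4.117794
APV(future premiums) = 2359 * 4.117794 = 9713.8759
V = 26868.6054 - 9713.8759
= 17154.7295


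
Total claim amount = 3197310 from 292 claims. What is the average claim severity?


severity = total / number
= 3197310 / 292
= 10949.6918


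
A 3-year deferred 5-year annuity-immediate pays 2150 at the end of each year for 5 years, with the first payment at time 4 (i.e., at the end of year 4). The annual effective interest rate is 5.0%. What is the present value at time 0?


PV at time 3 of the 5-year annuity-immediate:
a_n = 2150 * (1-(1+0.05)^(-5))/0.05 = 9308.3748
Discount back 3 years to time 0:
PV = 9308.3748 * (1+0.05)^(-3)
= 9308.3748 * 0.863838
= 8040.9242


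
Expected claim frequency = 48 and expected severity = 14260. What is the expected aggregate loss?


E[S] = E[N] * E[X]
= 48 * 14260
= 684480


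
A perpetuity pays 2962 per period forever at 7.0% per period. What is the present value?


PV = PMT / i
= 2962 / 0.07
= 42314.2857


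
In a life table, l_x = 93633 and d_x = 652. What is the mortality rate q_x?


q_x = d_x / l_x
= 652 / 93633
= 0.007


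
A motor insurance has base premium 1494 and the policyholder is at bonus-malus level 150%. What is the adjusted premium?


adjusted = base * BM_level / 100
= 1494 * 150 / 100
= 1494 * 1.5
= 2241.0


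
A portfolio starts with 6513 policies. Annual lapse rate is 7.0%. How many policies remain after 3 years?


remaining = initial * (1 - lapse)^years
= 6513 * (1 - 0.07)^3
= 6513 * 0.804357
= 5238.7771


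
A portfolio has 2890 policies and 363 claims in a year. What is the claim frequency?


frequency = claims / policies
= 363 / 2890
= 0.1256


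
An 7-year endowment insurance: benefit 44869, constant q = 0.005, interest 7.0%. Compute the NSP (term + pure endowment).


Term component = 1192.6846
Pure endowment = 7_p_x * v^7 * benefit = 0.965521 * 0.62275 * 44869 = 26978.7306
NSP = 28171.4153


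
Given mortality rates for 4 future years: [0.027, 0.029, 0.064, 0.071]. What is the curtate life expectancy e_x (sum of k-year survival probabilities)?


e_x = sum_{k=1}^{n} k_p_x
k_p_x values:
  1_p_x = 0.973
  2_p_x = 0.944783
  3_p_x = 0.884317
  4_p_x = 0.82153
e_x = 3.6236


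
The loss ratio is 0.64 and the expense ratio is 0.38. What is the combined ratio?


Combined ratio = loss ratio + expense ratio
= 0.64 + 0.38
= 1.02


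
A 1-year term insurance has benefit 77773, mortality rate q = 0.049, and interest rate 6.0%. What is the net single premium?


NSP = benefit * q * v
v = 1/(1+i) = 0.943396
NSP = 77773 * 0.049 * 0.943396
= 3595.167


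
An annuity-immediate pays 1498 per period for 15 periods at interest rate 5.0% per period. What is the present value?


PV = PMT * (1 - (1+i)^(-n)) / i
= 1498 * (1 - (1+0.05)^(-15)) / 0.05
= 1498 * (1 - 0.481017) / 0.05
= 1498 * 10.379658
= 15548.7277


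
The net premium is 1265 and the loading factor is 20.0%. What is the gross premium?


Gross = net * (1 + loading)
= 1265 * (1 + 0.2)
= 1265 * 1.2
= 1518.0


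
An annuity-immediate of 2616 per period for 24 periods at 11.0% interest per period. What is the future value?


FV = PMT * ((1+i)^n - 1) / i
= 2616 * ((1.11)^24 - 1) / 0.11
= 2616 * (12.239157 - 1) / 0.11
= 267287.5783


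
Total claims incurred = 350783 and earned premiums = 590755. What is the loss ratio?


Loss ratio = claims / premiums
= 350783 / 590755
= 0.5938


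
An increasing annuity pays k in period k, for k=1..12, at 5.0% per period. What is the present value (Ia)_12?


(Ia)_n = sum_{k=1}^{n} k * v^k, v = 1/(1+i)
v = 0.952381
Sum computed term by term:
(Ia)_12 = 52.4873


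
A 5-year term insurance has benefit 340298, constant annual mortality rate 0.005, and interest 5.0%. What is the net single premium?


NSP = benefit * sum_{k=0}^{n-1} k_p_x * q * v^(k+1)
With constant q=0.005, v=0.952381
Sum = 0.021442
NSP = 340298 * 0.021442
= 7296.827


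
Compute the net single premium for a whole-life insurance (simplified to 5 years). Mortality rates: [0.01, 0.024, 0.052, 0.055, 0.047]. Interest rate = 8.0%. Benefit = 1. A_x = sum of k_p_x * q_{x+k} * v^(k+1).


v = 0.925926
Year 0: k_p_x=1.0, q=0.01, term=0.009259
Year 1: k_p_x=0.99, q=0.024, term=0.02037
Year 2: k_p_x=0.96624, q=0.052, term=0.039886
Year 3: k_p_x=0.915996, q=0.055, term=0.037031
Year 4: k_p_x=0.865616, q=0.047, term=0.027689
A_x = 0.1342


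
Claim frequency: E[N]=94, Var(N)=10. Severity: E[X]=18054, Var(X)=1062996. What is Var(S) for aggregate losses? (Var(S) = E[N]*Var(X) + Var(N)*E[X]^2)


Var(S) = E[N]*Var(X) + Var(N)*E[X]^2
= 94*1062996 + 10*18054^2
= 99921624 + 3259469160
= 3.3594e+09


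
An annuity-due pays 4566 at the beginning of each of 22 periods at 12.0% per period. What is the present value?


PV_due = PMT * (1-(1+i)^(-n))/i * (1+i)
PV_immediate = 34905.4525
PV_due = 34905.4525 * 1.12
= 39094.1068


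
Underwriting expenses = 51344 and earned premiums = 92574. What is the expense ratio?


Expense ratio = expenses / premiums
= 51344 / 92574
= 0.5546


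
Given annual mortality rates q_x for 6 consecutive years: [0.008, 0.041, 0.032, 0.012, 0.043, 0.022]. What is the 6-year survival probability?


p_k = 1 - q_k for each year
Survival = product of (1 - q_k)
= 0.992 * 0.959 * 0.968 * 0.988 * 0.957 * 0.978
= 0.8516


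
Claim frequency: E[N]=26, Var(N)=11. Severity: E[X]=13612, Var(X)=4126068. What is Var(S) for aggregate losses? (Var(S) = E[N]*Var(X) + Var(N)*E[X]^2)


Var(S) = E[N]*Var(X) + Var(N)*E[X]^2
= 26*4126068 + 11*13612^2
= 107277768 + 2038151984
= 2.1454e+09


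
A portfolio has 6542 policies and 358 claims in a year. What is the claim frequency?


frequency = claims / policies
= 358 / 6542
= 0.0547


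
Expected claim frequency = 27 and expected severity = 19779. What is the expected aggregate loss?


E[S] = E[N] * E[X]
= 27 * 19779
= 534033


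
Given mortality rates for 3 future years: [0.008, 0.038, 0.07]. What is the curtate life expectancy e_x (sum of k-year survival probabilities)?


e_x = sum_{k=1}^{n} k_p_x
k_p_x values:
  1_p_x = 0.992
  2_p_x = 0.954304
  3_p_x = 0.887503
e_x = 2.8338


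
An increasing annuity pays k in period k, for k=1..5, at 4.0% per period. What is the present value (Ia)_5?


(Ia)_n = sum_{k=1}^{n} k * v^k, v = 1/(1+i)
v = 0.961538
Sum computed term by term:
(Ia)_5 = 13.0065


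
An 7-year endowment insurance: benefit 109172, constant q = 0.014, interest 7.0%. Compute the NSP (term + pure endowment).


Term component = 7929.08
Pure endowment = 7_p_x * v^7 * benefit = 0.906021 * 0.62275 * 109172 = 61597.52
NSP = 69526.6


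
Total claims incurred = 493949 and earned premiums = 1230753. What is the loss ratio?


Loss ratio = claims / premiums
= 493949 / 1230753
= 0.4013


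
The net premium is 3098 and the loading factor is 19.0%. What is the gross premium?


Gross = net * (1 + loading)
= 3098 * (1 + 0.19)
= 3098 * 1.19
= 3686.62


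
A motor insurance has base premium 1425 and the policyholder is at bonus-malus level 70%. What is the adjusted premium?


adjusted = base * BM_level / 100
= 1425 * 70 / 100
= 1425 * 0.7
= 997.5


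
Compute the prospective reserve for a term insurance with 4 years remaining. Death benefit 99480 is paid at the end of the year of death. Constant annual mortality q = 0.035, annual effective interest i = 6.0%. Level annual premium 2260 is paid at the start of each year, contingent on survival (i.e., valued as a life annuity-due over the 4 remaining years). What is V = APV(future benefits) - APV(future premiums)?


v = 1/(1+i) = 0.943396
APV(future benefits) per unit = sum_{k=0}^{3} k_p_x * q * v^(k+1) = 0.115357
APV(future benefits) = 99480 * 0.115357 = 11475.7275
Life annuity-due factor ä_{x:4} = sum_{k=0}^{3} k_p_x * v^k = 3.493673
APV(future premiums) = 2260 * 3.493673 = 7895.7013
V = 11475.7275 - 7895.7013
= 3580.0262


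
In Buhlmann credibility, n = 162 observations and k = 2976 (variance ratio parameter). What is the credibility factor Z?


Z = n / (n + k)
= 162 / (162 + 2976)
= 162 / 3138
= 0.0516


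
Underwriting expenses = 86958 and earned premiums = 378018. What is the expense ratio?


Expense ratio = expenses / premiums
= 86958 / 378018
= 0.23


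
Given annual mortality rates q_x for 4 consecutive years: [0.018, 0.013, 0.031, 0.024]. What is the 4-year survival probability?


p_k = 1 - q_k for each year
Survival = product of (1 - q_k)
= 0.982 * 0.987 * 0.969 * 0.976
= 0.9166


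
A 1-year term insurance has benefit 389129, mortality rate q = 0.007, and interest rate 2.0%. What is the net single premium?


NSP = benefit * q * v
v = 1/(1+i) = 0.980392
NSP = 389129 * 0.007 * 0.980392
= 2670.4931


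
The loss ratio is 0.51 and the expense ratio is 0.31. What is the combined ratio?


Combined ratio = loss ratio + expense ratio
= 0.51 + 0.31
= 0.82


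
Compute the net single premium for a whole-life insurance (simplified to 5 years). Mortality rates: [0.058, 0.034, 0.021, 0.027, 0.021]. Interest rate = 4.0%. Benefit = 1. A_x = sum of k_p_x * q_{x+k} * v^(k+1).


v = 0.961538
Year 0: k_p_x=1.0, q=0.058, term=0.055769
Year 1: k_p_x=0.942, q=0.034, term=0.029612
Year 2: k_p_x=0.909972, q=0.021, term=0.016988
Year 3: k_p_x=0.890863, q=0.027, term=0.020561
Year 4: k_p_x=0.866809, q=0.021, term=0.014962
A_x = 0.1379


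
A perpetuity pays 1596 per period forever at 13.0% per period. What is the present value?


PV = PMT / i
= 1596 / 0.13
= 12276.9231


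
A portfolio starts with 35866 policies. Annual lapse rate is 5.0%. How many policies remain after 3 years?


remaining = initial * (1 - lapse)^years
= 35866 * (1 - 0.05)^3
= 35866 * 0.857375
= 30750.6117


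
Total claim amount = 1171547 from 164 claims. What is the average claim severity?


severity = total / number
= 1171547 / 164
= 7143.5793


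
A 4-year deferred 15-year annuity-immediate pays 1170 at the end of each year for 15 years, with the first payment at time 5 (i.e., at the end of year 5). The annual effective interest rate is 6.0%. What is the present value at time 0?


PV at time 4 of the 15-year annuity-immediate:
a_n = 1170 * (1-(1+0.06)^(-15))/0.06 = 11363.3313
Discount back 4 years to time 0:
PV = 11363.3313 * (1+0.06)^(-4)
= 11363.3313 * 0.792094
= 9000.8227


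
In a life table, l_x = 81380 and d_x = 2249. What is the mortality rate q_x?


q_x = d_x / l_x
= 2249 / 81380
= 0.0276


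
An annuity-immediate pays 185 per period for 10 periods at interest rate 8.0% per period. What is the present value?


PV = PMT * (1 - (1+i)^(-n)) / i
= 185 * (1 - (1+0.08)^(-10)) / 0.08
= 185 * (1 - 0.463193) / 0.08
= 185 * 6.710081
= 1241.3651


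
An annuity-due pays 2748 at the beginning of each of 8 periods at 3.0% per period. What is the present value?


PV_due = PMT * (1-(1+i)^(-n))/i * (1+i)
PV_immediate = 19290.1141
PV_due = 19290.1141 * 1.03
= 19868.8176


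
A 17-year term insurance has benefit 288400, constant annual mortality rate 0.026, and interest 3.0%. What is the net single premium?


NSP = benefit * sum_{k=0}^{n-1} k_p_x * q * v^(k+1)
With constant q=0.026, v=0.970874
Sum = 0.28479
NSP = 288400 * 0.28479
= 82133.3544


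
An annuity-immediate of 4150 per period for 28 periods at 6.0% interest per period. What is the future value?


FV = PMT * ((1+i)^n - 1) / i
= 4150 * ((1.06)^28 - 1) / 0.06
= 4150 * (5.111687 - 1) / 0.06
= 284391.6632


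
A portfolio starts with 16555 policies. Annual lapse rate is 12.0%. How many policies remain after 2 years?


remaining = initial * (1 - lapse)^years
= 16555 * (1 - 0.12)^2
= 16555 * 0.7744
= 12820.192


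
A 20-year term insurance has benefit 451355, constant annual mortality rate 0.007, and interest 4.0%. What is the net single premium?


NSP = benefit * sum_{k=0}^{n-1} k_p_x * q * v^(k+1)
With constant q=0.007, v=0.961538
Sum = 0.089873
NSP = 451355 * 0.089873
= 40564.529


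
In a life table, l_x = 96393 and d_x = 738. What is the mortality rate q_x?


q_x = d_x / l_x
= 738 / 96393
= 0.0077


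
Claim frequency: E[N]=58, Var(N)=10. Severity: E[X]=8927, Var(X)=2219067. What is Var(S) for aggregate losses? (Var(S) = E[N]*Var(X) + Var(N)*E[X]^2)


Var(S) = E[N]*Var(X) + Var(N)*E[X]^2
= 58*2219067 + 10*8927^2
= 128705886 + 796913290
= 9.2562e+08


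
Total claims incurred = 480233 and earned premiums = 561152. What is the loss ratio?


Loss ratio = claims / premiums
= 480233 / 561152
= 0.8558


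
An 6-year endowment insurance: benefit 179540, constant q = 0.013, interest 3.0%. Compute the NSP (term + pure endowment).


Term component = 12253.7643
Pure endowment = 6_p_x * v^6 * benefit = 0.924491 * 0.837484 * 179540 = 139008.3181
NSP = 151262.0824


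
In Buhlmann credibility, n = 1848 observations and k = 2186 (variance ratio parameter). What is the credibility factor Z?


Z = n / (n + k)
= 1848 / (1848 + 2186)
= 1848 / 4034
= 0.4581


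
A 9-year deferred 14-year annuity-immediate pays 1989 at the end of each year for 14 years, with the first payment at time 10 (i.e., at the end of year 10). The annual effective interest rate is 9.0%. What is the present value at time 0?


PV at time 9 of the 14-year annuity-immediate:
a_n = 1989 * (1-(1+0.09)^(-14))/0.09 = 15486.6531
Discount back 9 years to time 0:
PV = 15486.6531 * (1+0.09)^(-9)
= 15486.6531 * 0.460428
= 7130.4853


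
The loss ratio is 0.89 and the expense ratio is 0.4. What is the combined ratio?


Combined ratio = loss ratio + expense ratio
= 0.89 + 0.4
= 1.29


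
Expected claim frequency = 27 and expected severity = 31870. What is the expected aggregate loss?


E[S] = E[N] * E[X]
= 27 * 31870
= 860490


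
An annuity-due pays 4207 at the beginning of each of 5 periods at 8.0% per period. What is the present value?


PV_due = PMT * (1-(1+i)^(-n))/i * (1+i)
PV_immediate = 16797.3311
PV_due = 16797.3311 * 1.08
= 18141.1176


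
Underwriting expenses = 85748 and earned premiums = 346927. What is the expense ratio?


Expense ratio = expenses / premiums
= 85748 / 346927
= 0.2472


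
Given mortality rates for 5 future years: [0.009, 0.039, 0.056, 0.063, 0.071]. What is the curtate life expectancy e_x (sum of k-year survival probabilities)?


e_x = sum_{k=1}^{n} k_p_x
k_p_x values:
  1_p_x = 0.991
  2_p_x = 0.952351
  3_p_x = 0.899019
  4_p_x = 0.842381
  5_p_x = 0.782572
e_x = 4.4673


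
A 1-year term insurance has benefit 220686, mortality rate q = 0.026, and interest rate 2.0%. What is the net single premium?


NSP = benefit * q * v
v = 1/(1+i) = 0.980392
NSP = 220686 * 0.026 * 0.980392
= 5625.3294


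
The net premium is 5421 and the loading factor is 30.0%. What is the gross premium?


Gross = net * (1 + loading)
= 5421 * (1 + 0.3)
= 5421 * 1.3
= 7047.3


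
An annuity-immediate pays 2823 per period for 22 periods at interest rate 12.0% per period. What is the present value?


PV = PMT * (1 - (1+i)^(-n)) / i
= 2823 * (1 - (1+0.12)^(-22)) / 0.12
= 2823 * (1 - 0.082643) / 0.12
= 2823 * 7.644646
= 21580.8349


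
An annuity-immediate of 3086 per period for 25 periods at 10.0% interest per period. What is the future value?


FV = PMT * ((1+i)^n - 1) / i
= 3086 * ((1.1)^25 - 1) / 0.1
= 3086 * (10.834706 - 1) / 0.1
= 303499.0254


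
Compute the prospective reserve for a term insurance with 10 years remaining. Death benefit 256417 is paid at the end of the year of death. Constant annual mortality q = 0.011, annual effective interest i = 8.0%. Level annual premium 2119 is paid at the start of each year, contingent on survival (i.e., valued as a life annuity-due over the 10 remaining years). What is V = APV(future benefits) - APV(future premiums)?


v = 1/(1+i) = 0.925926
APV(future benefits) per unit = sum_{k=0}^{9} k_p_x * q * v^(k+1) = 0.070752
APV(future benefits) = 256417 * 0.070752 = 18141.9004
Life annuity-due factor ä_{x:10} = sum_{k=0}^{9} k_p_x * v^k = 6.946516
APV(future premiums) = 2119 * 6.946516 = 14719.6672
V = 18141.9004 - 14719.6672
= 3422.2332


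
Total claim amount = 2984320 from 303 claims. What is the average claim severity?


severity = total / number
= 2984320 / 303
= 9849.2409


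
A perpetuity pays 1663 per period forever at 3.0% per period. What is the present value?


PV = PMT / i
= 1663 / 0.03
= 55433.3333


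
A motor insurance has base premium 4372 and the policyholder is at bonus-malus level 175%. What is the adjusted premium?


adjusted = base * BM_level / 100
= 4372 * 175 / 100
= 4372 * 1.75
= 7651.0


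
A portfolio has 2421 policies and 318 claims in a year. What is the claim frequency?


frequency = claims / policies
= 318 / 2421
= 0.1314


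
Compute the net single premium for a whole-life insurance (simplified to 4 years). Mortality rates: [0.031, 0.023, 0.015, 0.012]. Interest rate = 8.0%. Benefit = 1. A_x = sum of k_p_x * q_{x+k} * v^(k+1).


v = 0.925926
Year 0: k_p_x=1.0, q=0.031, term=0.028704
Year 1: k_p_x=0.969, q=0.023, term=0.019108
Year 2: k_p_x=0.946713, q=0.015, term=0.011273
Year 3: k_p_x=0.932512, q=0.012, term=0.008225
A_x = 0.0673


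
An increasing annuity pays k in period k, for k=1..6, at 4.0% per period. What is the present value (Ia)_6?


(Ia)_n = sum_{k=1}^{n} k * v^k, v = 1/(1+i)
v = 0.961538
Sum computed term by term:
(Ia)_6 = 17.7484


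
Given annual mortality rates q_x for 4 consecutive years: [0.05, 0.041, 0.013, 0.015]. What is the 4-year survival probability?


p_k = 1 - q_k for each year
Survival = product of (1 - q_k)
= 0.95 * 0.959 * 0.987 * 0.985
= 0.8857


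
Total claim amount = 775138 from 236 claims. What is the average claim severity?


severity = total / number
= 775138 / 236
= 3284.4831


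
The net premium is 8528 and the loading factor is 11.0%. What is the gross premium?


Gross = net * (1 + loading)
= 8528 * (1 + 0.11)
= 8528 * 1.11
= 9466.08


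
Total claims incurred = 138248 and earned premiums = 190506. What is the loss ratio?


Loss ratio = claims / premiums
= 138248 / 190506
= 0.7257


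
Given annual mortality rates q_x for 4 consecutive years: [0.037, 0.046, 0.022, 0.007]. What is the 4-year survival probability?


p_k = 1 - q_k for each year
Survival = product of (1 - q_k)
= 0.963 * 0.954 * 0.978 * 0.993
= 0.8922


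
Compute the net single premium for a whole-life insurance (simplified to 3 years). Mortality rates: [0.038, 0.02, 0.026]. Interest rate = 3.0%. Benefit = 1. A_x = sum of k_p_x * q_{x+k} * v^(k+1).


v = 0.970874
Year 0: k_p_x=1.0, q=0.038, term=0.036893
Year 1: k_p_x=0.962, q=0.02, term=0.018136
Year 2: k_p_x=0.94276, q=0.026, term=0.022432
A_x = 0.0775


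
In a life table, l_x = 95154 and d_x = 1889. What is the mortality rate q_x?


q_x = d_x / l_x
= 1889 / 95154
= 0.0199


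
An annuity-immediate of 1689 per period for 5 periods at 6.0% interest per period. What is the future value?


FV = PMT * ((1+i)^n - 1) / i
= 1689 * ((1.06)^5 - 1) / 0.06
= 1689 * (1.338226 - 1) / 0.06
= 9521.05


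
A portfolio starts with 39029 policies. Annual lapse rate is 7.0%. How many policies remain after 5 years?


remaining = initial * (1 - lapse)^years
= 39029 * (1 - 0.07)^5
= 39029 * 0.695688
= 27152.0214


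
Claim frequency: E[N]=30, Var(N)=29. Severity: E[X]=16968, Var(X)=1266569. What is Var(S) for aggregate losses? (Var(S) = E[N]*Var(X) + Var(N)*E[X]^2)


Var(S) = E[N]*Var(X) + Var(N)*E[X]^2
= 30*1266569 + 29*16968^2
= 37997070 + 8349477696
= 8.3875e+09


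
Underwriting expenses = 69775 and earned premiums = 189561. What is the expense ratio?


Expense ratio = expenses / premiums
= 69775 / 189561
= 0.3681


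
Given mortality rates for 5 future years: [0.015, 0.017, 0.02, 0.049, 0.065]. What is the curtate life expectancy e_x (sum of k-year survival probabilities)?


e_x = sum_{k=1}^{n} k_p_x
k_p_x values:
  1_p_x = 0.985
  2_p_x = 0.968255
  3_p_x = 0.94889
  4_p_x = 0.902394
  5_p_x = 0.843739
e_x = 4.6483


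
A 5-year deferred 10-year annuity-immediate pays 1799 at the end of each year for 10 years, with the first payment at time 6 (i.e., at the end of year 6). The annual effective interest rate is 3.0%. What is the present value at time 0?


PV at time 5 of the 10-year annuity-immediate:
a_n = 1799 * (1-(1+0.03)^(-10))/0.03 = 15345.8349
Discount back 5 years to time 0:
PV = 15345.8349 * (1+0.03)^(-5)
= 15345.8349 * 0.862609
= 13237.452


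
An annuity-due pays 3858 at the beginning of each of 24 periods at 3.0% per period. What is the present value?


PV_due = PMT * (1-(1+i)^(-n))/i * (1+i)
PV_immediate = 65337.3215
PV_due = 65337.3215 * 1.03
= 67297.4412


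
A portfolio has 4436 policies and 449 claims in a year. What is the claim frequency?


frequency = claims / policies
= 449 / 4436
= 0.1012


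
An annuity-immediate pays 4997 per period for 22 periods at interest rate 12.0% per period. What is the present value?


PV = PMT * (1 - (1+i)^(-n)) / i
= 4997 * (1 - (1+0.12)^(-22)) / 0.12
= 4997 * (1 - 0.082643) / 0.12
= 4997 * 7.644646
= 38200.2948


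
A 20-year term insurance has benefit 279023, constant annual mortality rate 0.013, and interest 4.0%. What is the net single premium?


NSP = benefit * sum_{k=0}^{n-1} k_p_x * q * v^(k+1)
With constant q=0.013, v=0.961538
Sum = 0.159115
NSP = 279023 * 0.159115
= 44396.8752


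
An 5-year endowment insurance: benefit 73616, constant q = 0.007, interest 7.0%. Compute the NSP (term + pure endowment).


Term component = 2085.4838
Pure endowment = 5_p_x * v^5 * benefit = 0.965487 * 0.712986 * 73616 = 50675.6782
NSP = 52761.162


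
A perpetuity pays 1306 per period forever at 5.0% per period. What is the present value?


PV = PMT / i
= 1306 / 0.05
= 26120.0


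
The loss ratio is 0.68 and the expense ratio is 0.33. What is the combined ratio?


Combined ratio = loss ratio + expense ratio
= 0.68 + 0.33
= 1.01


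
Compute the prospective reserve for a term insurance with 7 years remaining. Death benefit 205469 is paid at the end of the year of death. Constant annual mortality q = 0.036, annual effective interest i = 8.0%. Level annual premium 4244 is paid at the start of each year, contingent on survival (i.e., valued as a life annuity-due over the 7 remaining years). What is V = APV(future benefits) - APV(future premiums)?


v = 1/(1+i) = 0.925926
APV(future benefits) per unit = sum_{k=0}^{6} k_p_x * q * v^(k+1) = 0.170251
APV(future benefits) = 205469 * 0.170251 = 34981.4048
Life annuity-due factor ä_{x:7} = sum_{k=0}^{6} k_p_x * v^k = 5.107545
APV(future premiums) = 4244 * 5.107545 = 21676.4206
V = 34981.4048 - 21676.4206
= 13304.9842


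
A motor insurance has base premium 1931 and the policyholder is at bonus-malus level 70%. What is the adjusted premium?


adjusted = base * BM_level / 100
= 1931 * 70 / 100
= 1931 * 0.7
= 1351.7


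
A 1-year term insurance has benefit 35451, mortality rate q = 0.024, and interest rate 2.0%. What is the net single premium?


NSP = benefit * q * v
v = 1/(1+i) = 0.980392
NSP = 35451 * 0.024 * 0.980392
= 834.1412


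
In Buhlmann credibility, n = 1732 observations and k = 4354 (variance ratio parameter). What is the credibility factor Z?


Z = n / (n + k)
= 1732 / (1732 + 4354)
= 1732 / 6086
= 0.2846


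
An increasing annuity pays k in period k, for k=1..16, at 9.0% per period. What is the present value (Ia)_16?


(Ia)_n = sum_{k=1}^{n} k * v^k, v = 1/(1+i)
v = 0.917431
Sum computed term by term:
(Ia)_16 = 55.8975


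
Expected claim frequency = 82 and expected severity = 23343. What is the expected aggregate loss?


E[S] = E[N] * E[X]
= 82 * 23343
= 1.9141e+06


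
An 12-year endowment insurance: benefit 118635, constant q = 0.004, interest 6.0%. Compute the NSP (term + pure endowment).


Term component = 3902.849
Pure endowment = 12_p_x * v^12 * benefit = 0.953042 * 0.496969 * 118635 = 56189.4152
NSP = 60092.2643


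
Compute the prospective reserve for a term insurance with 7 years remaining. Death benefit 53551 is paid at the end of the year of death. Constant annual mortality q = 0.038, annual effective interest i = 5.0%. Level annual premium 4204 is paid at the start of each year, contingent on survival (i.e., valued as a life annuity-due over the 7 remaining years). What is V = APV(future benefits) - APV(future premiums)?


v = 1/(1+i) = 0.952381
APV(future benefits) per unit = sum_{k=0}^{6} k_p_x * q * v^(k+1) = 0.197826
APV(future benefits) = 53551 * 0.197826 = 10593.7805
Life annuity-due factor ä_{x:7} = sum_{k=0}^{6} k_p_x * v^k = 5.466245
APV(future premiums) = 4204 * 5.466245 = 22980.0936
V = 10593.7805 - 22980.0936
= -12386.3131


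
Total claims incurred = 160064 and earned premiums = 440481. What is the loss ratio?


Loss ratio = claims / premiums
= 160064 / 440481
= 0.3634


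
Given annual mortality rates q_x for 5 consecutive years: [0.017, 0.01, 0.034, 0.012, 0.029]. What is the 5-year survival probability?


p_k = 1 - q_k for each year
Survival = product of (1 - q_k)
= 0.983 * 0.99 * 0.966 * 0.988 * 0.971
= 0.9019


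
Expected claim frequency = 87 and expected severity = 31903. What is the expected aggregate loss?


E[S] = E[N] * E[X]
= 87 * 31903
= 2.7756e+06


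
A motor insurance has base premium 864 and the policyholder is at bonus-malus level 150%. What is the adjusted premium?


adjusted = base * BM_level / 100
= 864 * 150 / 100
= 864 * 1.5
= 1296.0


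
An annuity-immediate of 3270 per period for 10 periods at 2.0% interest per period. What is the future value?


FV = PMT * ((1+i)^n - 1) / i
= 3270 * ((1.02)^10 - 1) / 0.02
= 3270 * (1.218994 - 1) / 0.02
= 35805.5877


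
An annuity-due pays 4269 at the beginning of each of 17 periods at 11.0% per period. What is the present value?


PV_due = PMT * (1-(1+i)^(-n))/i * (1+i)
PV_immediate = 32225.8033
PV_due = 32225.8033 * 1.11
= 35770.6416


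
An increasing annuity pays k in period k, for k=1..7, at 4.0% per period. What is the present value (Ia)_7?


(Ia)_n = sum_{k=1}^{n} k * v^k, v = 1/(1+i)
v = 0.961538
Sum computed term by term:
(Ia)_7 = 23.0678


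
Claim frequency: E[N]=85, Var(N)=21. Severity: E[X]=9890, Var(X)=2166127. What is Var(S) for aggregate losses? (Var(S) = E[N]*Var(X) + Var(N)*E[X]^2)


Var(S) = E[N]*Var(X) + Var(N)*E[X]^2
= 85*2166127 + 21*9890^2
= 184120795 + 2054054100
= 2.2382e+09


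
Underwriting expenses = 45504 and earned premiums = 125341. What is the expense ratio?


Expense ratio = expenses / premiums
= 45504 / 125341
= 0.363


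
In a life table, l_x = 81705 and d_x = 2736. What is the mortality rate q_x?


q_x = d_x / l_x
= 2736 / 81705
= 0.0335


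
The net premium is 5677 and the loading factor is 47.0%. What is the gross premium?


Gross = net * (1 + loading)
= 5677 * (1 + 0.47)
= 5677 * 1.47
= 8345.19


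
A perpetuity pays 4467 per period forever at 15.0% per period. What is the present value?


PV = PMT / i
= 4467 / 0.15
= 29780.0


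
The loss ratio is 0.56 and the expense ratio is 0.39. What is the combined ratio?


Combined ratio = loss ratio + expense ratio
= 0.56 + 0.39
= 0.95


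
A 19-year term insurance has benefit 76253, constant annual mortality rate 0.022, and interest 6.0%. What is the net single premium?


NSP = benefit * sum_{k=0}^{n-1} k_p_x * q * v^(k+1)
With constant q=0.022, v=0.943396
Sum = 0.210185
NSP = 76253 * 0.210185
= 16027.2157


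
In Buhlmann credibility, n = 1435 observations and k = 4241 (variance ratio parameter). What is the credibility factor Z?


Z = n / (n + k)
= 1435 / (1435 + 4241)
= 1435 / 5676
= 0.2528


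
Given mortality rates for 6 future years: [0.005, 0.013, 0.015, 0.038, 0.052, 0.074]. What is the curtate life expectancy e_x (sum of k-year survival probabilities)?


e_x = sum_{k=1}^{n} k_p_x
k_p_x values:
  1_p_x = 0.995
  2_p_x = 0.982065
  3_p_x = 0.967334
  4_p_x = 0.930575
  5_p_x = 0.882185
  6_p_x = 0.816904
e_x = 5.5741


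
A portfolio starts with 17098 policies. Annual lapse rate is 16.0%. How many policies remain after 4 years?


remaining = initial * (1 - lapse)^years
= 17098 * (1 - 0.16)^4
= 17098 * 0.497871
= 8512.6045


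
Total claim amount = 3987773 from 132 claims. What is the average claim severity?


severity = total / number
= 3987773 / 132
= 30210.4015


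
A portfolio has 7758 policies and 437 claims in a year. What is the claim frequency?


frequency = claims / policies
= 437 / 7758
= 0.0563


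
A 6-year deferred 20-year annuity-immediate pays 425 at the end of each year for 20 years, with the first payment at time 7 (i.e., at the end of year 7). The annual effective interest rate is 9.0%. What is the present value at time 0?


PV at time 6 of the 20-year annuity-immediate:
a_n = 425 * (1-(1+0.09)^(-20))/0.09 = 3879.6319
Discount back 6 years to time 0:
PV = 3879.6319 * (1+0.09)^(-6)
= 3879.6319 * 0.596267
= 2313.2977


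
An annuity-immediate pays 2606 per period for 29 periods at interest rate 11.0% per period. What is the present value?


PV = PMT * (1 - (1+i)^(-n)) / i
= 2606 * (1 - (1+0.11)^(-29)) / 0.11
= 2606 * (1 - 0.048488) / 0.11
= 2606 * 8.65011
= 22542.186


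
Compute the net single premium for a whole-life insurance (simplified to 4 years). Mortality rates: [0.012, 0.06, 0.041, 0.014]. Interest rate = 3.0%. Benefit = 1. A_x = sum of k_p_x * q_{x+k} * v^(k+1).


v = 0.970874
Year 0: k_p_x=1.0, q=0.012, term=0.01165
Year 1: k_p_x=0.988, q=0.06, term=0.055877
Year 2: k_p_x=0.92872, q=0.041, term=0.034846
Year 3: k_p_x=0.890642, q=0.014, term=0.011079
A_x = 0.1135


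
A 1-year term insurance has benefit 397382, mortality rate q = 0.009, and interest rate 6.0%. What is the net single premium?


NSP = benefit * q * v
v = 1/(1+i) = 0.943396
NSP = 397382 * 0.009 * 0.943396
= 3373.9981
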